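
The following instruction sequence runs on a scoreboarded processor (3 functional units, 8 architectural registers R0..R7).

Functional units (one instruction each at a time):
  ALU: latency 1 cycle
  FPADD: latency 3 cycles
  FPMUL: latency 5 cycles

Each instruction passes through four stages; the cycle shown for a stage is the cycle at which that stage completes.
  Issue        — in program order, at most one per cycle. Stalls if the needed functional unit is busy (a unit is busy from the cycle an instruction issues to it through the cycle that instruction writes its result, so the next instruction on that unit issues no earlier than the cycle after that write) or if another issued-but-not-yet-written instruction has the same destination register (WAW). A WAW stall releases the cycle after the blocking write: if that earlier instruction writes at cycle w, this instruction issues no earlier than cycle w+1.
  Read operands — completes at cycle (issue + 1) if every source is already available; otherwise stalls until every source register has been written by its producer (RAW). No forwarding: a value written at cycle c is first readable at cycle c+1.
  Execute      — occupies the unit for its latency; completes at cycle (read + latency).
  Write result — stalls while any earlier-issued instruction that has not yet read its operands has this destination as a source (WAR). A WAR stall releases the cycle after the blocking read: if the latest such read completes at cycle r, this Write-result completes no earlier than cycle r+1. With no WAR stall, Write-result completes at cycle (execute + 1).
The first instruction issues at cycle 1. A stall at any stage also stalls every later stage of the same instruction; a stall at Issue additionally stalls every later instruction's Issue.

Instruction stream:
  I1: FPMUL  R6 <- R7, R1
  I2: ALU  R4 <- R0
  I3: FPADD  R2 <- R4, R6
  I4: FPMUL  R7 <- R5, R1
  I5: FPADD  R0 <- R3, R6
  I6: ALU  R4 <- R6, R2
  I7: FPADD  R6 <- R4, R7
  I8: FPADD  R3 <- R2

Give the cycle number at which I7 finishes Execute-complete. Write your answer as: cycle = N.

cycle = 24

t=1  I1 dispatched to FPMUL
t=2  I1 operands ready | I2 dispatched to ALU
t=3  I2 operands ready | I3 dispatched to FPADD
t=4  I2 complete
t=5  R4←I2
t=7  I1 complete
t=8  R6←I1
t=9  I3 operands ready | I4 dispatched to FPMUL
t=10  I4 operands ready
t=12  I3 complete
t=13  R2←I3
t=14  I5 dispatched to FPADD
t=15  I4 complete | I5 operands ready | I6 dispatched to ALU
t=16  R7←I4 | I6 operands ready
t=17  I6 complete
t=18  I5 complete | R4←I6
t=19  R0←I5
t=20  I7 dispatched to FPADD
t=21  I7 operands ready
t=24  I7 complete
t=25  R6←I7
t=26  I8 dispatched to FPADD
t=27  I8 operands ready
t=30  I8 complete
t=31  R3←I8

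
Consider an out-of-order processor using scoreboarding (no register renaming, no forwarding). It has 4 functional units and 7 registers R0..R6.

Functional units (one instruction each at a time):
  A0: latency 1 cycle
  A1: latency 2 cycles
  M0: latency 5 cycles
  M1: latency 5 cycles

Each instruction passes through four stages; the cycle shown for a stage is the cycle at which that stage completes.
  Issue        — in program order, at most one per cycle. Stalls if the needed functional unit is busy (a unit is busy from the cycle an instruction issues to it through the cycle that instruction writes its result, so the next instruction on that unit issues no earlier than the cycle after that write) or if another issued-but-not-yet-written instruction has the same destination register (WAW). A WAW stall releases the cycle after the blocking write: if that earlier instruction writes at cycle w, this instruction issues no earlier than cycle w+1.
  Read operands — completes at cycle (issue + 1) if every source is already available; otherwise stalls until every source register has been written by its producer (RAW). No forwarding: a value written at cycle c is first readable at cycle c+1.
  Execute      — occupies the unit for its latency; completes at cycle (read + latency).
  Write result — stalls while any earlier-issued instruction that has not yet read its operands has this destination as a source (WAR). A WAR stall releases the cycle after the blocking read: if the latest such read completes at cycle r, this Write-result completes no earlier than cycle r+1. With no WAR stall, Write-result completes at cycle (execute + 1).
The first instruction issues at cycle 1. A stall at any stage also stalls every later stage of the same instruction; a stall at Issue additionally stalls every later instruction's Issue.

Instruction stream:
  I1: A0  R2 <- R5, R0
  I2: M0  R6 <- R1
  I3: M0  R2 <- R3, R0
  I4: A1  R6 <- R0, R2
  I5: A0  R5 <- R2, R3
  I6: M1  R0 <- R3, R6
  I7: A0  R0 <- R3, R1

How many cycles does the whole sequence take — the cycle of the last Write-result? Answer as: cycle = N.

cycle = 32

I1 -> (1, 2, 3, 4)
I2 -> (2, 3, 8, 9)
I3 -> (10, 11, 16, 17)  // struct: M0 busy until I2 writes@9
I4 -> (11, 18, 20, 21)  // RAW R2: wait I3 write@17
I5 -> (12, 18, 19, 20)  // RAW R2: wait I3 write@17
I6 -> (13, 22, 27, 28)  // RAW R6: wait I4 write@21
I7 -> (29, 30, 31, 32)  // WAW R0: wait I6 write@28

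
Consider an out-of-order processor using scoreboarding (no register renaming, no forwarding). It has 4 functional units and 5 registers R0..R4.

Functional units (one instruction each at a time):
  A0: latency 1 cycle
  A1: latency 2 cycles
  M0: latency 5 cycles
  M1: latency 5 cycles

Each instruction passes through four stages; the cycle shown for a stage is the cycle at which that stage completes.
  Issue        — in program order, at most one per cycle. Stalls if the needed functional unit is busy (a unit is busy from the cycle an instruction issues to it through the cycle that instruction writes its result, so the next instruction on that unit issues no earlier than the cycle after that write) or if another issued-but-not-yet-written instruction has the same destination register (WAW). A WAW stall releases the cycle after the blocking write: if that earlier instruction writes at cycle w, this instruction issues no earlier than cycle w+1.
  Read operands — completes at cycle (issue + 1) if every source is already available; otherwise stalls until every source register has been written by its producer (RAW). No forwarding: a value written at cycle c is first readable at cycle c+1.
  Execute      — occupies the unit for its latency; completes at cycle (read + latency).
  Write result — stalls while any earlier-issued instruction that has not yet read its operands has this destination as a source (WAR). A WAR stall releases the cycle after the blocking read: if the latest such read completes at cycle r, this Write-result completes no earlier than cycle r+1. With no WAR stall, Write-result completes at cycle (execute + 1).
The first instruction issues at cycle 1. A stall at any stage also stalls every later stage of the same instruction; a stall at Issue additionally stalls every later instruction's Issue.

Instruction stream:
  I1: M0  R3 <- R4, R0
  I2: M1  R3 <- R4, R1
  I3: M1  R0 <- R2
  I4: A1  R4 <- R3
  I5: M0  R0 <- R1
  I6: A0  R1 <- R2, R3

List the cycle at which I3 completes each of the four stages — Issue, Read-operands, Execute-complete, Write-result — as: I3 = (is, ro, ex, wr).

I3 = (17, 18, 23, 24)

I1  is:1  ro:2  ex:7  wr:8
I2  is:9  ro:10  ex:15  wr:16  — WAW R3: wait I1 write@8
I3  is:17  ro:18  ex:23  wr:24  — struct: M1 busy until I2 writes@16
I4  is:18  ro:19  ex:21  wr:22
I5  is:25  ro:26  ex:31  wr:32  — WAW R0: wait I3 write@24
I6  is:26  ro:27  ex:28  wr:29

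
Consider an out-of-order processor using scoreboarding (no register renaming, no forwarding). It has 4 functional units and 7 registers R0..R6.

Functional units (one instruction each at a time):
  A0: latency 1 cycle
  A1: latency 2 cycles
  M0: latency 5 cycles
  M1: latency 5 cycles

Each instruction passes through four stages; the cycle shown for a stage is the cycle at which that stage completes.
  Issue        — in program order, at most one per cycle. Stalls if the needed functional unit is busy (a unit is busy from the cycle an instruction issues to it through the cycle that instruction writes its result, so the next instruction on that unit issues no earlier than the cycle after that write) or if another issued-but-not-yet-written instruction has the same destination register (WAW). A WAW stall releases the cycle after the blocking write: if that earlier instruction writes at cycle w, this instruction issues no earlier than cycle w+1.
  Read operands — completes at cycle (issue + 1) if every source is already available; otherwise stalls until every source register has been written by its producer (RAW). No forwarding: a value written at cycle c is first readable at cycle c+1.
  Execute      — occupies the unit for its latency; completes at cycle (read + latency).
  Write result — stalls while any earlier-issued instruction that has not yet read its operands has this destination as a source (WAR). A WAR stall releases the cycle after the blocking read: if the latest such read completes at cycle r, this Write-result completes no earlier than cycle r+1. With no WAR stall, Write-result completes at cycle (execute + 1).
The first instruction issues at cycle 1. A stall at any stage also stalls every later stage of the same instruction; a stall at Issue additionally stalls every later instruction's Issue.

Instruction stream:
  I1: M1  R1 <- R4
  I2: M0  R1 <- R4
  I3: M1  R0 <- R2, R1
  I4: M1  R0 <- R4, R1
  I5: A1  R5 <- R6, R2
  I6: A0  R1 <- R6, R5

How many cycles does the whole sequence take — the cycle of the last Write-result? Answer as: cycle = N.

cycle = 32

c1: I1→M1
c2: I1 RO
c7: I1 EX
c8: I1 WR R1
c9: I2→M0
c10: I2 RO | I3→M1
c15: I2 EX
c16: I2 WR R1
c17: I3 RO
c22: I3 EX
c23: I3 WR R0
c24: I4→M1
c25: I4 RO | I5→A1
c26: I5 RO | I6→A0
c28: I5 EX
c29: I5 WR R5
c30: I4 EX | I6 RO
c31: I4 WR R0 | I6 EX
c32: I6 WR R1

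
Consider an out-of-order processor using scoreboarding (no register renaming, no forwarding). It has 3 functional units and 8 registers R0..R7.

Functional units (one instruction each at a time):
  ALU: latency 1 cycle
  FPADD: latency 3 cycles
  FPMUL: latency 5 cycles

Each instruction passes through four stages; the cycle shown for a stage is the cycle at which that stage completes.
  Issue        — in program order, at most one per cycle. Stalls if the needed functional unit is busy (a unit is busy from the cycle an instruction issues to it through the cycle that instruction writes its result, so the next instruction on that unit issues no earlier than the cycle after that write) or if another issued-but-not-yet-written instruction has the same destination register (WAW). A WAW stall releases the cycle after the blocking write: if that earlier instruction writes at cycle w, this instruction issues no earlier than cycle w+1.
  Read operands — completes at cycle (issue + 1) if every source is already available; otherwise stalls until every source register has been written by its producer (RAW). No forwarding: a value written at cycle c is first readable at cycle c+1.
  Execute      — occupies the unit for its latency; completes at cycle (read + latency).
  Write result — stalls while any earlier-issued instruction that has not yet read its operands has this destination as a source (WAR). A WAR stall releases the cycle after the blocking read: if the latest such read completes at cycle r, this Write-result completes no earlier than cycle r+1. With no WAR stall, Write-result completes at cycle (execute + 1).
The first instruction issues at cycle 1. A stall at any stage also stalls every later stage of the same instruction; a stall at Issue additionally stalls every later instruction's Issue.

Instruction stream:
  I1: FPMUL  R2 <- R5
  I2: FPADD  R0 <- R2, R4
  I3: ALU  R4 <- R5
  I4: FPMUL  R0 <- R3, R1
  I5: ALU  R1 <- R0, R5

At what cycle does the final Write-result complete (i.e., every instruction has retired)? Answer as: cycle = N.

I1: IS=1 RO=2 EX=7 WR=8
I2: IS=2 RO=9 EX=12 WR=13  [RAW R2: wait I1 write@8]
I3: IS=3 RO=4 EX=5 WR=10  [WAR R4: wait I2 read@9]
I4: IS=14 RO=15 EX=20 WR=21  [WAW R0: wait I2 write@13]
I5: IS=15 RO=22 EX=23 WR=24  [RAW R0: wait I4 write@21]

cycle = 24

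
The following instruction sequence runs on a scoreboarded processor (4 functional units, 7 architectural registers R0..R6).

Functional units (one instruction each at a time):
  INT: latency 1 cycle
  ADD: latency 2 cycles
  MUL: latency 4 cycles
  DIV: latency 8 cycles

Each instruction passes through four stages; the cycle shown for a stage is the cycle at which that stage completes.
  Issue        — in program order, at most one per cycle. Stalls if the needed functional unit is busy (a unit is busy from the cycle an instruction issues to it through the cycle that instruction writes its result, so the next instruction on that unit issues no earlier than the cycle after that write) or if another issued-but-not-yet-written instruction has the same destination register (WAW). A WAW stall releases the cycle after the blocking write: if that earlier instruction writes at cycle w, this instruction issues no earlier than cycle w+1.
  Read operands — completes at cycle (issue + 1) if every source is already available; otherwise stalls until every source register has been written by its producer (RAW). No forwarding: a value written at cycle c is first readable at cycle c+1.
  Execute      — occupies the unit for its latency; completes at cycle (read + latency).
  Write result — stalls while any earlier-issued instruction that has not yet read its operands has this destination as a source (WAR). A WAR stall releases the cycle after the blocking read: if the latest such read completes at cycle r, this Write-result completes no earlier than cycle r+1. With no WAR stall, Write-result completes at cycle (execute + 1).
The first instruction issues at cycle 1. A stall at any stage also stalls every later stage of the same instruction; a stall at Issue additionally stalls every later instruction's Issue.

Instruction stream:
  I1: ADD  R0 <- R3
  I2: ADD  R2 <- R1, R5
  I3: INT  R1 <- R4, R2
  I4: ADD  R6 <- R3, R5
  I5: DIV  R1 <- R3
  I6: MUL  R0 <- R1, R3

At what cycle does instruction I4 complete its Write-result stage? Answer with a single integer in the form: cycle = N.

cycle 1: I1 dispatched to ADD
cycle 2: I1 operands ready
cycle 4: I1 complete
cycle 5: R0←I1
cycle 6: I2 dispatched to ADD
cycle 7: I2 operands ready; I3 dispatched to INT
cycle 9: I2 complete
cycle 10: R2←I2
cycle 11: I3 operands ready; I4 dispatched to ADD
cycle 12: I3 complete; I4 operands ready
cycle 13: R1←I3
cycle 14: I4 complete; I5 dispatched to DIV
cycle 15: R6←I4; I5 operands ready; I6 dispatched to MUL
cycle 23: I5 complete
cycle 24: R1←I5
cycle 25: I6 operands ready
cycle 29: I6 complete
cycle 30: R0←I6

cycle = 15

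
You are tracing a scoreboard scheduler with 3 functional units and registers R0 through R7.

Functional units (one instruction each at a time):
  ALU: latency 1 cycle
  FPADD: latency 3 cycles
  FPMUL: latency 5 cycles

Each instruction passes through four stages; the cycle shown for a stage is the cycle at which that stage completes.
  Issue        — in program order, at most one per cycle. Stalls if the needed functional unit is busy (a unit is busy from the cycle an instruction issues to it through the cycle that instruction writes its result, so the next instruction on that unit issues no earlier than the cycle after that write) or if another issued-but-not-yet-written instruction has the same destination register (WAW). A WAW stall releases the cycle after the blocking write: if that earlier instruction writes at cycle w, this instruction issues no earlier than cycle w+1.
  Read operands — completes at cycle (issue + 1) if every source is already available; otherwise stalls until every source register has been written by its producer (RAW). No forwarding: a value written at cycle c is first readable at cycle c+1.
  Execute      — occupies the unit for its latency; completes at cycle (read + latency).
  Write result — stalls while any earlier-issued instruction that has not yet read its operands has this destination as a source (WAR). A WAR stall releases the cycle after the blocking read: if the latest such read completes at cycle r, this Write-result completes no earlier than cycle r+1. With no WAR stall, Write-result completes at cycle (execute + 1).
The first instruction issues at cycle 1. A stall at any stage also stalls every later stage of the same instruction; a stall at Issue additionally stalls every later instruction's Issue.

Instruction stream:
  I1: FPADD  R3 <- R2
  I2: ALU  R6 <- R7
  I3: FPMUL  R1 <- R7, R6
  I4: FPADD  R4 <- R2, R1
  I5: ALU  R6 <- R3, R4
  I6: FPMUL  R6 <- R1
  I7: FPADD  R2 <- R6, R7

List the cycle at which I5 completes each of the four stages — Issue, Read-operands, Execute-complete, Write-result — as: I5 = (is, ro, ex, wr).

I5 = (8, 18, 19, 20)

I1  is:1  ro:2  ex:5  wr:6
I2  is:2  ro:3  ex:4  wr:5
I3  is:3  ro:6  ex:11  wr:12  — RAW R6: wait I2 write@5
I4  is:7  ro:13  ex:16  wr:17  — struct: FPADD busy until I1 writes@6, RAW R1: wait I3 write@12
I5  is:8  ro:18  ex:19  wr:20  — RAW R4: wait I4 write@17
I6  is:21  ro:22  ex:27  wr:28  — WAW R6: wait I5 write@20
I7  is:22  ro:29  ex:32  wr:33  — RAW R6: wait I6 write@28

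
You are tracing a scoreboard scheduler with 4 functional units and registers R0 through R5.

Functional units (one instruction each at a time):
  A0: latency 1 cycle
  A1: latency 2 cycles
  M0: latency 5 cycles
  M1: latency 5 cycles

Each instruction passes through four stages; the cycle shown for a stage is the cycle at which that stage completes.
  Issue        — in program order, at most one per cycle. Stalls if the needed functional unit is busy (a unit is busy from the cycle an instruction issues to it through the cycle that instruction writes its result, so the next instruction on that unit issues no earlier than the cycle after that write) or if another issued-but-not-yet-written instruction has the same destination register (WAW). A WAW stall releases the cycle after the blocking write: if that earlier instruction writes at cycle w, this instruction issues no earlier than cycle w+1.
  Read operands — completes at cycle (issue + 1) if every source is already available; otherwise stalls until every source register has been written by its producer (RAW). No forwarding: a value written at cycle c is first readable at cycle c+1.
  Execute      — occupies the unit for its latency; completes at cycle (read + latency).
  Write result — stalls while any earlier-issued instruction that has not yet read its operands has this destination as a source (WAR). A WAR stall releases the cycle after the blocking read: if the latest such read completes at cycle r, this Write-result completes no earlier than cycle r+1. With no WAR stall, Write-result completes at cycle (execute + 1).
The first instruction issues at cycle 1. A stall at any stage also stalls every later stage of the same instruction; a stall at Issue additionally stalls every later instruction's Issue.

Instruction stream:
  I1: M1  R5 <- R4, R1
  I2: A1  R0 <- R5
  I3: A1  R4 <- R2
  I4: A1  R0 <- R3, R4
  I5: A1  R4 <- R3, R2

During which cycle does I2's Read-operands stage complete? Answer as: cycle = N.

I1: IS=1 RO=2 EX=7 WR=8
I2: IS=2 RO=9 EX=11 WR=12  [RAW R5: wait I1 write@8]
I3: IS=13 RO=14 EX=16 WR=17  [struct: A1 busy until I2 writes@12]
I4: IS=18 RO=19 EX=21 WR=22  [struct: A1 busy until I3 writes@17]
I5: IS=23 RO=24 EX=26 WR=27  [struct: A1 busy until I4 writes@22]

cycle = 9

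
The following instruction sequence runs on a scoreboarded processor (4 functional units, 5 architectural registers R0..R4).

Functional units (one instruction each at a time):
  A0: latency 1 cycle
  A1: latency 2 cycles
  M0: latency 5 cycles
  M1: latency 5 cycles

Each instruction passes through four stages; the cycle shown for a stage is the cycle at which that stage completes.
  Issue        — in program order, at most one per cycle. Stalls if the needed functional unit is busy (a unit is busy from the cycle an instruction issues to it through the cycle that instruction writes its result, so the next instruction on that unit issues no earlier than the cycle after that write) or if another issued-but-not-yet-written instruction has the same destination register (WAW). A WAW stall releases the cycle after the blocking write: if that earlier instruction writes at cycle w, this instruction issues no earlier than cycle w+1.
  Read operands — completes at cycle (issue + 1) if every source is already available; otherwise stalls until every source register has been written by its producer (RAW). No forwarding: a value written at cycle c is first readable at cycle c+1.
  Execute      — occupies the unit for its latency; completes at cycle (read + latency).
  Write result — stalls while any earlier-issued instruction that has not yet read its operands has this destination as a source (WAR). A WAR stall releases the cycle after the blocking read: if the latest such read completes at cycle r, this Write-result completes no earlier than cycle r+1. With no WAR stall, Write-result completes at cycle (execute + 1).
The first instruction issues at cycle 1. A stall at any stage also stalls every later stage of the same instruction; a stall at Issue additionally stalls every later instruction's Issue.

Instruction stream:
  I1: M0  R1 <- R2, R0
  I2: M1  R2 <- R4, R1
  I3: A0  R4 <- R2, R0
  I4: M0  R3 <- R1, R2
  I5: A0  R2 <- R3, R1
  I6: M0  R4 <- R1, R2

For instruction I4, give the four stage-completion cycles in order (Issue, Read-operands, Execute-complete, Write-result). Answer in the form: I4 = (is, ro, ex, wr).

  I1 | 1 | 2 | 7 | 8
  I2 | 2 | 9 | 14 | 15   RAW R1: wait I1 write@8
  I3 | 3 | 16 | 17 | 18   RAW R2: wait I2 write@15
  I4 | 9 | 16 | 21 | 22   struct: M0 busy until I1 writes@8 · RAW R2: wait I2 write@15
  I5 | 19 | 23 | 24 | 25   struct: A0 busy until I3 writes@18 · RAW R3: wait I4 write@22
  I6 | 23 | 26 | 31 | 32   struct: M0 busy until I4 writes@22 · RAW R2: wait I5 write@25

I4 = (9, 16, 21, 22)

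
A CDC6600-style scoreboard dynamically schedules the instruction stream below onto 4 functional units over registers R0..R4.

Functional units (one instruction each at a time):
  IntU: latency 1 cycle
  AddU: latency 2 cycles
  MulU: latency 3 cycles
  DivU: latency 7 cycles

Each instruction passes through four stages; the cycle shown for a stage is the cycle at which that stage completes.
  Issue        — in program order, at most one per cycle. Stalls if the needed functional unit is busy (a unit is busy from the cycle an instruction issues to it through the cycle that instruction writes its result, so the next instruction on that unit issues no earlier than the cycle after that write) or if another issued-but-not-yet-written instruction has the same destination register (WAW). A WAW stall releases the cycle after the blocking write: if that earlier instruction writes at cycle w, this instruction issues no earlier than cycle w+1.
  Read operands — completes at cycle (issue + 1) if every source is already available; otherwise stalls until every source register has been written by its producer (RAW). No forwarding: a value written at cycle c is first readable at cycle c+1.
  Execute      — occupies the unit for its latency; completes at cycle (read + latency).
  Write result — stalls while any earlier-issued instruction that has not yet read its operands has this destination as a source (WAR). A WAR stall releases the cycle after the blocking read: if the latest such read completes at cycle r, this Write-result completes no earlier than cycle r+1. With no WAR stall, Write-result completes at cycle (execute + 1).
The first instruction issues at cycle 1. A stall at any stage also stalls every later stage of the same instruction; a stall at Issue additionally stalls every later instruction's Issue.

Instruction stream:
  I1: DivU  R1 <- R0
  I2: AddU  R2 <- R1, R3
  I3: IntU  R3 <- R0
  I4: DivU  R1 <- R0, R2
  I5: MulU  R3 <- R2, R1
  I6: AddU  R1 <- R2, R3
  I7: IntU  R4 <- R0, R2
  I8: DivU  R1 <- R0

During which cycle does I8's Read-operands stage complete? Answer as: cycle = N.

t=1  I1 dispatched to DivU
t=2  I1 operands ready; I2 dispatched to AddU
t=3  I3 dispatched to IntU
t=4  I3 operands ready
t=5  I3 complete
t=9  I1 complete
t=10  R1←I1
t=11  I2 operands ready; I4 dispatched to DivU
t=12  R3←I3
t=13  I2 complete; I5 dispatched to MulU
t=14  R2←I2
t=15  I4 operands ready
t=22  I4 complete
t=23  R1←I4
t=24  I5 operands ready; I6 dispatched to AddU
t=25  I7 dispatched to IntU
t=26  I7 operands ready
t=27  I5 complete; I7 complete
t=28  R3←I5; R4←I7
t=29  I6 operands ready
t=31  I6 complete
t=32  R1←I6
t=33  I8 dispatched to DivU
t=34  I8 operands ready
t=41  I8 complete
t=42  R1←I8

cycle = 34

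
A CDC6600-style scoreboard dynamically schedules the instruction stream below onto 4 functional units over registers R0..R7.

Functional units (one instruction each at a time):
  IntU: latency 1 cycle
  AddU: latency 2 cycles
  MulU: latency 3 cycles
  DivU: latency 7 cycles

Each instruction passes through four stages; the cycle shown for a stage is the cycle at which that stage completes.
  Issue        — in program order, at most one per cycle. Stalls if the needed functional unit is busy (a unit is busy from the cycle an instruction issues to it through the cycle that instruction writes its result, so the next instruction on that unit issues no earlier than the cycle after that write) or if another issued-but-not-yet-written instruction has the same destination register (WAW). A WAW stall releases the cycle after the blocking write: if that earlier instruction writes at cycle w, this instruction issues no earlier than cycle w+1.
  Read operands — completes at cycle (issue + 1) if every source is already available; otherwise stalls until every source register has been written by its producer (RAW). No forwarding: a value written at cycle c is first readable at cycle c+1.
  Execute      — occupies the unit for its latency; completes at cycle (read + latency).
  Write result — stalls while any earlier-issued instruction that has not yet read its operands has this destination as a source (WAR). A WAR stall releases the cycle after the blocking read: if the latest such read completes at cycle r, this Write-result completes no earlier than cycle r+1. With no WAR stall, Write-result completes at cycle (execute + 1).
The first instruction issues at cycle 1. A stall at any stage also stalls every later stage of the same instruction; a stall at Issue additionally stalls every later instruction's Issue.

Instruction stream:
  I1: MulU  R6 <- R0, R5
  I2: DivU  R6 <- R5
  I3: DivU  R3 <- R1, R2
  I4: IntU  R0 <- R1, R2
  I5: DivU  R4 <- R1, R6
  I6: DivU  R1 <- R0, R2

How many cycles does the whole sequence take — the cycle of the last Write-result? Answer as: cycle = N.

cycle = 46

[1] I1→MulU
[2] I1 RO
[5] I1 EX
[6] I1 WR R6
[7] I2→DivU
[8] I2 RO
[15] I2 EX
[16] I2 WR R6
[17] I3→DivU
[18] I3 RO; I4→IntU
[19] I4 RO
[20] I4 EX
[21] I4 WR R0
[25] I3 EX
[26] I3 WR R3
[27] I5→DivU
[28] I5 RO
[35] I5 EX
[36] I5 WR R4
[37] I6→DivU
[38] I6 RO
[45] I6 EX
[46] I6 WR R1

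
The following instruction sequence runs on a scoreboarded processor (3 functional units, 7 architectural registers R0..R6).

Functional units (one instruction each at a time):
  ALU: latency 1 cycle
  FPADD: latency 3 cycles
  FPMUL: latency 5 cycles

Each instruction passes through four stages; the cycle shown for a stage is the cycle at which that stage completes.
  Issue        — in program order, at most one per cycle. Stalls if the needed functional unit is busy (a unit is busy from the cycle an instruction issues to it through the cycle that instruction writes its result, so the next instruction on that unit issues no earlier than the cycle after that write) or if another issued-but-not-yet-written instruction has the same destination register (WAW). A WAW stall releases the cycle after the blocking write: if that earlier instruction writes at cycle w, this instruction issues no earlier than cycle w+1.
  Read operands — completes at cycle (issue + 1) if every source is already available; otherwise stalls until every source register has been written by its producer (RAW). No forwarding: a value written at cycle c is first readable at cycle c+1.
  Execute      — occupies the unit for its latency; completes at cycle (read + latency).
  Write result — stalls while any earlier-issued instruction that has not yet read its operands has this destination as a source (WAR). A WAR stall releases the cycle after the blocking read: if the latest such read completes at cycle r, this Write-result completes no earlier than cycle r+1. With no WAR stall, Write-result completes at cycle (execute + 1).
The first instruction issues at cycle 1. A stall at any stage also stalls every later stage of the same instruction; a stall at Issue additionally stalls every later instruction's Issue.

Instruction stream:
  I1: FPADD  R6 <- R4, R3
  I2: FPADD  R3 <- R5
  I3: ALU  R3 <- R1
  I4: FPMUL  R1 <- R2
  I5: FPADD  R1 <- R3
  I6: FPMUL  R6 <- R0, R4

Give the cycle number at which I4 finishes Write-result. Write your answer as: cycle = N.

I1 -> (1, 2, 5, 6)
I2 -> (7, 8, 11, 12)  // struct: FPADD busy until I1 writes@6
I3 -> (13, 14, 15, 16)  // WAW R3: wait I2 write@12
I4 -> (14, 15, 20, 21)
I5 -> (22, 23, 26, 27)  // WAW R1: wait I4 write@21
I6 -> (23, 24, 29, 30)

cycle = 21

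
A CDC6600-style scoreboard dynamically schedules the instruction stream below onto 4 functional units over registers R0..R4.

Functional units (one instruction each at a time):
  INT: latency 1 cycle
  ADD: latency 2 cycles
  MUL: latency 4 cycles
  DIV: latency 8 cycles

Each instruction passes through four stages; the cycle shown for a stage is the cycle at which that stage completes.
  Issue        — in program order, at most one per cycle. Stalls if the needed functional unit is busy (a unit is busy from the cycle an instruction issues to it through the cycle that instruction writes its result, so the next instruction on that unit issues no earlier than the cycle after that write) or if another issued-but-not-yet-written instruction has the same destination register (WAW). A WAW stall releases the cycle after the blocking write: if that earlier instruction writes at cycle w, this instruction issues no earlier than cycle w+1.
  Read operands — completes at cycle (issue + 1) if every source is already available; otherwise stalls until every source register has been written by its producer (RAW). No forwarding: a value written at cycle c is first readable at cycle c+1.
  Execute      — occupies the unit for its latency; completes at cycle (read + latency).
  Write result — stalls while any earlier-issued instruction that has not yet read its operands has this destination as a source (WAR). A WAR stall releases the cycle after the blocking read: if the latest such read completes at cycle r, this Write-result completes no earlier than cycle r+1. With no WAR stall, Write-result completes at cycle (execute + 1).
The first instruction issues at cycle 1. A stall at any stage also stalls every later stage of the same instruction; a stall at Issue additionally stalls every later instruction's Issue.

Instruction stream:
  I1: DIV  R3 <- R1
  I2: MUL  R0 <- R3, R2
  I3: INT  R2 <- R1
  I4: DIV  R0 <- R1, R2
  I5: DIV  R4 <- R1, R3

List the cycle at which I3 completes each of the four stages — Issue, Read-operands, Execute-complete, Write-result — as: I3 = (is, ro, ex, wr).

cycle 1: I1 dispatched to DIV
cycle 2: I1 operands ready; I2 dispatched to MUL
cycle 3: I3 dispatched to INT
cycle 4: I3 operands ready
cycle 5: I3 complete
cycle 10: I1 complete
cycle 11: R3←I1
cycle 12: I2 operands ready
cycle 13: R2←I3
cycle 16: I2 complete
cycle 17: R0←I2
cycle 18: I4 dispatched to DIV
cycle 19: I4 operands ready
cycle 27: I4 complete
cycle 28: R0←I4
cycle 29: I5 dispatched to DIV
cycle 30: I5 operands ready
cycle 38: I5 complete
cycle 39: R4←I5

I3 = (3, 4, 5, 13)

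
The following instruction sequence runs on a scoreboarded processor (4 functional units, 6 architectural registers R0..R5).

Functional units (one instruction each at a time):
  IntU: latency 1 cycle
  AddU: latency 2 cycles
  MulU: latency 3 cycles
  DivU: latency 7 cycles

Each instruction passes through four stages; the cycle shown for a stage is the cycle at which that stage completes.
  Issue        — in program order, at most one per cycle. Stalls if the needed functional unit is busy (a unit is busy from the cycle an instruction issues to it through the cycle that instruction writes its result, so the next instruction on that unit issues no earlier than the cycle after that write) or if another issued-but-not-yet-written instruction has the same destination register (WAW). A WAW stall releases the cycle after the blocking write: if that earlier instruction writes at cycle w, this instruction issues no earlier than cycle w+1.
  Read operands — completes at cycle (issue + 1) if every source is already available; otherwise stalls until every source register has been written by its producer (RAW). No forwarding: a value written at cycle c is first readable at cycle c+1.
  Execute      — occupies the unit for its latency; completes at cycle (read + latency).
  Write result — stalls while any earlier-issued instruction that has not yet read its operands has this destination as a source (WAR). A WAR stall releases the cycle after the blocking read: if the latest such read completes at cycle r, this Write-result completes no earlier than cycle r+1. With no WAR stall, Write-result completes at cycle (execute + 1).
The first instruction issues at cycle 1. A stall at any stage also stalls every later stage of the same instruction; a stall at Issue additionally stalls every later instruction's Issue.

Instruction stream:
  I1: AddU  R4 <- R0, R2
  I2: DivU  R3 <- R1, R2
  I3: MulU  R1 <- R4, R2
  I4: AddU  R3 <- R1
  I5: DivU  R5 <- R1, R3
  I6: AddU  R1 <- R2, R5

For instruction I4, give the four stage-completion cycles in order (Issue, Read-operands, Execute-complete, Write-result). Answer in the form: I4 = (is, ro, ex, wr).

cycle 1: I1 issues→AddU
cycle 2: I1 reads | I2 issues→DivU
cycle 3: I2 reads | I3 issues→MulU
cycle 4: I1 exec-done
cycle 5: I1 writes R4
cycle 6: I3 reads
cycle 9: I3 exec-done
cycle 10: I2 exec-done | I3 writes R1
cycle 11: I2 writes R3
cycle 12: I4 issues→AddU
cycle 13: I4 reads | I5 issues→DivU
cycle 15: I4 exec-done
cycle 16: I4 writes R3
cycle 17: I5 reads | I6 issues→AddU
cycle 24: I5 exec-done
cycle 25: I5 writes R5
cycle 26: I6 reads
cycle 28: I6 exec-done
cycle 29: I6 writes R1

I4 = (12, 13, 15, 16)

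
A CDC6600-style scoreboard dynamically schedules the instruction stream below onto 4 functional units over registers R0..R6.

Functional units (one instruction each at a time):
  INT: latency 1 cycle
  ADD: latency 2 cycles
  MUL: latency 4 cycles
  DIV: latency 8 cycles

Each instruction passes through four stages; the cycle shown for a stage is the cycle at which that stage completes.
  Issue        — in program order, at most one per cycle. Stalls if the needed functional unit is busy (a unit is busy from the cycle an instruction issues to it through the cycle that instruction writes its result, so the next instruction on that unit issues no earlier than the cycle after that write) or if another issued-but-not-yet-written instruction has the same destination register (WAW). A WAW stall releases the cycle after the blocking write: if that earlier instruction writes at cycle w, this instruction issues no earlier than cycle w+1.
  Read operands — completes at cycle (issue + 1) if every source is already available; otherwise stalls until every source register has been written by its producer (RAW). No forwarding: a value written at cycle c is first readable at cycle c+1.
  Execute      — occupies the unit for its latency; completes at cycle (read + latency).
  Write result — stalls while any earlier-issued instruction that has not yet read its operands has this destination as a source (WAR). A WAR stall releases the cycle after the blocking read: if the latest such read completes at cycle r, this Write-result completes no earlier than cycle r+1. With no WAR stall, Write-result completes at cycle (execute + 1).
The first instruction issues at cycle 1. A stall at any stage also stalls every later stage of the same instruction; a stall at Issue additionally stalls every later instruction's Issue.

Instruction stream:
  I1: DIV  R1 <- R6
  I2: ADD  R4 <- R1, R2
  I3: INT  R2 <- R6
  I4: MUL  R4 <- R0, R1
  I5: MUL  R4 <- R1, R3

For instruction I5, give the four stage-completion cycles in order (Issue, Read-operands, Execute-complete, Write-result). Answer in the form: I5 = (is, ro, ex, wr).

1) issue 1, read 2, done 10, write 11
2) issue 2, read 12, done 14, write 15  <RAW R1: wait I1 write@11>
3) issue 3, read 4, done 5, write 13  <WAR R2: wait I2 read@12>
4) issue 16, read 17, done 21, write 22  <WAW R4: wait I2 write@15>
5) issue 23, read 24, done 28, write 29  <struct: MUL busy until I4 writes@22>

I5 = (23, 24, 28, 29)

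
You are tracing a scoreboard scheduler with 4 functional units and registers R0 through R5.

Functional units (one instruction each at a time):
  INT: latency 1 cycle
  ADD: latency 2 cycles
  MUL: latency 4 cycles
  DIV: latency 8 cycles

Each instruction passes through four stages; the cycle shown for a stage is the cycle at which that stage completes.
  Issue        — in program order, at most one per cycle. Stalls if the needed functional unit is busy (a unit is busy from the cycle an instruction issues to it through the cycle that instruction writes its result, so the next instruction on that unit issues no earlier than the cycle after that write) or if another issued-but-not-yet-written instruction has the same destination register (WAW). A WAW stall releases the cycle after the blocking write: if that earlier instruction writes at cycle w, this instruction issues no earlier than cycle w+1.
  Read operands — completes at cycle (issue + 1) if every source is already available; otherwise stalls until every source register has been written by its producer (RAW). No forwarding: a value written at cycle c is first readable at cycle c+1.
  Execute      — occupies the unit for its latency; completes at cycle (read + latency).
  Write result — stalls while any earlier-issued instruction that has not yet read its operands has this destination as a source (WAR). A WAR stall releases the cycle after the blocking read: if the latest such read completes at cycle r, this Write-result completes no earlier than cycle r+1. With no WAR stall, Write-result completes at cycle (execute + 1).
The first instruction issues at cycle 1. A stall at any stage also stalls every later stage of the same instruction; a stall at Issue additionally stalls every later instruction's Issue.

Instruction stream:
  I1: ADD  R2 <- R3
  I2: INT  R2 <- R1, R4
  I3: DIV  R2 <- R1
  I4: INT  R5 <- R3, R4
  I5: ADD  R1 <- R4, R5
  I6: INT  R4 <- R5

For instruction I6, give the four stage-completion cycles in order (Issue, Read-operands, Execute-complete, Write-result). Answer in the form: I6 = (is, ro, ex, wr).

  I1 | 1 | 2 | 4 | 5
  I2 | 6 | 7 | 8 | 9   WAW R2: wait I1 write@5
  I3 | 10 | 11 | 19 | 20   WAW R2: wait I2 write@9
  I4 | 11 | 12 | 13 | 14
  I5 | 12 | 15 | 17 | 18   RAW R5: wait I4 write@14
  I6 | 15 | 16 | 17 | 18   struct: INT busy until I4 writes@14

I6 = (15, 16, 17, 18)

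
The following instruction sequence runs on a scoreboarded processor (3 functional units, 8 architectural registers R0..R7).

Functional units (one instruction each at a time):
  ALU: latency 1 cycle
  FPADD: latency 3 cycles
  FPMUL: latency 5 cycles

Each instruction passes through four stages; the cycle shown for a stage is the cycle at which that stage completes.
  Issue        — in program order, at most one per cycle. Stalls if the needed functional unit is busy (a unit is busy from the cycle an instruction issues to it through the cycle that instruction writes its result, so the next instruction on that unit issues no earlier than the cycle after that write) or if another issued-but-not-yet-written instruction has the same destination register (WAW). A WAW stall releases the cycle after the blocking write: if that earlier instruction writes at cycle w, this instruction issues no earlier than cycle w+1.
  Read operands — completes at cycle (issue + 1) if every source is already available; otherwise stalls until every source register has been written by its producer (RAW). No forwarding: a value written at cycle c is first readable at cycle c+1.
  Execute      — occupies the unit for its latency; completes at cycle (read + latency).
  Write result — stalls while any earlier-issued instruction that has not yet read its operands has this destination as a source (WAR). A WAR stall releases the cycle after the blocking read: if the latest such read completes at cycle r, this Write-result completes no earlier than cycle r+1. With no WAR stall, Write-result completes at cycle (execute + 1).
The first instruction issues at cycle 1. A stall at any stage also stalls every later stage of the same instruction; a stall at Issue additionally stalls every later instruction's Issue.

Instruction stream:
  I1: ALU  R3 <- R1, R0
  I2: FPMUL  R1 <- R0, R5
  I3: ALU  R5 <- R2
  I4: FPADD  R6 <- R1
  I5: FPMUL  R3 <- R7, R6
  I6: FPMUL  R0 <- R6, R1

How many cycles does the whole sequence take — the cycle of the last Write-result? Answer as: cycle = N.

cycle = 29

c1: I1 dispatched to ALU
c2: I1 operands ready; I2 dispatched to FPMUL
c3: I1 complete; I2 operands ready
c4: R3←I1
c5: I3 dispatched to ALU
c6: I3 operands ready; I4 dispatched to FPADD
c7: I3 complete
c8: I2 complete; R5←I3
c9: R1←I2
c10: I4 operands ready; I5 dispatched to FPMUL
c13: I4 complete
c14: R6←I4
c15: I5 operands ready
c20: I5 complete
c21: R3←I5
c22: I6 dispatched to FPMUL
c23: I6 operands ready
c28: I6 complete
c29: R0←I6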